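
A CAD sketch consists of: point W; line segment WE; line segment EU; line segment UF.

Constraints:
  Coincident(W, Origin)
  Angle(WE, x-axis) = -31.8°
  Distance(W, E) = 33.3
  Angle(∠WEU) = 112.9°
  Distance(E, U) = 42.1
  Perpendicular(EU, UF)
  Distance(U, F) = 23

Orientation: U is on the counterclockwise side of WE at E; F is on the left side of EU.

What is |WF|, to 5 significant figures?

55.590

W is at the origin; WE runs at -31.8° with length 33.3, so E = 33.3·(cos -31.8°, sin -31.8°) = (28.301, -17.548). ∠WEU = 112.9°, so EU runs at -31.8° + (180° − 112.9°) = 35.300° from the x-axis; with |EU| = 42.1, U = E + 42.1·(cos 35.300°, sin 35.300°) = (62.661, 6.7802). EU ⟂ UF; with |UF| = 23.0 on the left of EU, F = U + 23.0·(-0.57786, 0.81614) = (49.370, 25.551). Then |WF| = |F − W| = 55.590.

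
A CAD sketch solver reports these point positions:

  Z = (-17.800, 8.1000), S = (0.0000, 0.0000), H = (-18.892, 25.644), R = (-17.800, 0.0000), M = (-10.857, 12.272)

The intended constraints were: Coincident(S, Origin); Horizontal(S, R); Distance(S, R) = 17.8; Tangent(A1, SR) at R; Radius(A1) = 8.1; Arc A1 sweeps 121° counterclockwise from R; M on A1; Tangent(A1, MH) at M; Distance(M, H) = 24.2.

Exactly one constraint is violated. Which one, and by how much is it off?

Distance(M, H) = 24.2 — off by 8.60.

S = (0.00, 0.00) ✓; S.y = 0.00, R.y = 0.00 ✓; |SR| = 17.80 ✓; ∠(ZR, RS) = 90.00° ✓; |ZR| = 8.100 ✓; bearing(Z→M) − bearing(Z→R) = 121.0° ✓; |ZM| = 8.100 ✓; ∠(ZM, MH) = 90.00° ✓; |MH| = 15.60 ✗.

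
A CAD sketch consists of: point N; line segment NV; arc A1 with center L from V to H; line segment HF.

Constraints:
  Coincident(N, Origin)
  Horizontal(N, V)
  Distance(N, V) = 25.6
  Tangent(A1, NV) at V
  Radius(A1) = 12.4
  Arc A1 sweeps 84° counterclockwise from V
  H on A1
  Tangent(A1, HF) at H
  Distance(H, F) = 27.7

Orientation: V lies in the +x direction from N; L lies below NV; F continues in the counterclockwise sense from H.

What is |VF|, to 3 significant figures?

41.5

N is at the origin; NV is horizontal with |NV| = 25.6 and V on the +x side, so V = (25.6, 0.00). The tangent condition forces LV to be normal to NV, so L = V + (0, -12.4) = (25.6, -12.4). On A1, V sits at bearing 90° from L; an 84° counterclockwise sweep puts H at bearing 174°, so H = L + 12.4·(cos 174°, sin 174°) = (13.3, -11.1). A1 meets HF tangentially, so LH is at right angles to HF, so HF runs along (−sin 174°, cos 174°); with |HF| = 27.7, F = (10.4, -38.7). Then |VF| = |F − V| = 41.5.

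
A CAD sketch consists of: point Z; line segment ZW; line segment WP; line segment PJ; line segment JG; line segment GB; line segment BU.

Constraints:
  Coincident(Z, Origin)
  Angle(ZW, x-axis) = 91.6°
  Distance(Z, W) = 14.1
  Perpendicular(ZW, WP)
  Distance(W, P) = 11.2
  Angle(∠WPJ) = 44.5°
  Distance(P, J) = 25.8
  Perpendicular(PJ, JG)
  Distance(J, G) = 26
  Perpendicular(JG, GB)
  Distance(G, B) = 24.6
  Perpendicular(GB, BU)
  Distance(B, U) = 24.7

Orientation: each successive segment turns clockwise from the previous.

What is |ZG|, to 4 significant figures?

29.30

∠WPJ = 44.5° gives PJ at -133.9° from the x-axis; with |PJ| = 25.8, J = (-7.088, -4.183). PJ ⟂ JG, so JG runs at 136.1°; with |JG| = 26.0, G = (-25.82, 13.85). Then |ZG| = |G − Z| = 29.30.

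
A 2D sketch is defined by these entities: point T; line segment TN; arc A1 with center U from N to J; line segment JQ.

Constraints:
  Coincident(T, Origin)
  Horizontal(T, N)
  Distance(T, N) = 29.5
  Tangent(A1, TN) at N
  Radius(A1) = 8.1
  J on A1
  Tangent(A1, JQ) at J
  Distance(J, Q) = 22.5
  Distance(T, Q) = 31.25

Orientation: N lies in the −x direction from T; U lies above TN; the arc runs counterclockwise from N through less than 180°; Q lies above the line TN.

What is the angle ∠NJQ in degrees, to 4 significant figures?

143.4°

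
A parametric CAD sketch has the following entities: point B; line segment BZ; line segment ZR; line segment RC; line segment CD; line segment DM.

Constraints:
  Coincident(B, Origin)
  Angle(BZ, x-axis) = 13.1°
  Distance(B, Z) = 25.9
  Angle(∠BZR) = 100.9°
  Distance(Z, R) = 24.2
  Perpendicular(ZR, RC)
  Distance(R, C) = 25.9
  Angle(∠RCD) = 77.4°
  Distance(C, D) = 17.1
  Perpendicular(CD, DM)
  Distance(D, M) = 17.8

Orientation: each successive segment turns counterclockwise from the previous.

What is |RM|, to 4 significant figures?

13.67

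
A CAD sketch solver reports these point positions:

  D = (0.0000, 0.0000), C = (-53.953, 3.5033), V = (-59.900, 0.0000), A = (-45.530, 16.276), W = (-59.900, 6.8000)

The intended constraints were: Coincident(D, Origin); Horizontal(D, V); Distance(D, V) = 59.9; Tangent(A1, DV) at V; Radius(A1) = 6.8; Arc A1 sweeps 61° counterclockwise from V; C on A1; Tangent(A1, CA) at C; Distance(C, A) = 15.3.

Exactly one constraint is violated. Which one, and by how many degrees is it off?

Tangent(A1, CA) at C — off by 4.40°.

D = (0.00, 0.00) ✓; D.y = 0.00, V.y = 0.00 ✓; |DV| = 59.90 ✓; ∠(WV, VD) = 90.00° ✓; |WV| = 6.800 ✓; bearing(W→C) − bearing(W→V) = 61.00° ✓; |WC| = 6.800 ✓; ∠(WC, CA) = 94.40° ✗; |CA| = 15.30 ✓.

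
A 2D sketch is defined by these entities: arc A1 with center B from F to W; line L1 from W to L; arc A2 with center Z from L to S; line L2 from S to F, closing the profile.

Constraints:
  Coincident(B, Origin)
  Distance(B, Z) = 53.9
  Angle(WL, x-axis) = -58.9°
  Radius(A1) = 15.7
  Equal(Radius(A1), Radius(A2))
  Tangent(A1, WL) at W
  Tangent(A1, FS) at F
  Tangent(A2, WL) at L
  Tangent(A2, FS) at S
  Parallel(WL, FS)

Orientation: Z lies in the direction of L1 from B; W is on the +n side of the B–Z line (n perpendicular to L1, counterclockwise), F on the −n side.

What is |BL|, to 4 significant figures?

56.14

Tangency of A1 to both parallel lines with radius 15.7 puts W and F at B ± 15.7·n: W = (13.44, 8.110), F = (-13.44, -8.110). Equal radii place L and S the same way about Z: L = Z + 15.7·n = (41.28, -38.04), S = Z − 15.7·n = (14.40, -54.26). Then |BL| = |L − B| = 56.14.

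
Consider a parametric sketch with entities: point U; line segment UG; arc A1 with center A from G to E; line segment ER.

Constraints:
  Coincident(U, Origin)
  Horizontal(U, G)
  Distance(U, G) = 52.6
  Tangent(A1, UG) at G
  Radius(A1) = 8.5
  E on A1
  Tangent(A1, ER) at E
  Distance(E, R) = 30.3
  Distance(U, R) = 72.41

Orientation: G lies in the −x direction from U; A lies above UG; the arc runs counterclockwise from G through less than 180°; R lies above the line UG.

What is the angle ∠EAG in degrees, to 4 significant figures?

121.4°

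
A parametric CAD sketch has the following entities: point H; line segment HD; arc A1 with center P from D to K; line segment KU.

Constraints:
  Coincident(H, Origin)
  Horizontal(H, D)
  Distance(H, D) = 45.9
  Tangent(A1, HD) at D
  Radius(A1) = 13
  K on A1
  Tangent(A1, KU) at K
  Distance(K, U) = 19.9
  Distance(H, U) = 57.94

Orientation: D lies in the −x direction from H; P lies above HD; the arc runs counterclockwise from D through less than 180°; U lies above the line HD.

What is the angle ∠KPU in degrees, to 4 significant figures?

56.84°

Checks: |PK| = 13.00 ✓; ∠(PK, KU) = 90.00° ✓; |KU| = 19.90 ✓; |HU| = 57.94 ✓.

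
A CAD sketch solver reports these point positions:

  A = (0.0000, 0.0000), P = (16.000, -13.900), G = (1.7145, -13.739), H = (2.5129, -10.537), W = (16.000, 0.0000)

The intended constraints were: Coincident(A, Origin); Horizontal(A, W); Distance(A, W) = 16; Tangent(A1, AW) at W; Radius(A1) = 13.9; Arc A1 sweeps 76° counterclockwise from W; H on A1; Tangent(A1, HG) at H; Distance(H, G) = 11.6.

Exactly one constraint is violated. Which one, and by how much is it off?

Distance(H, G) = 11.6 — off by 8.30.

A = (0.00, 0.00) ✓; A.y = 0.00, W.y = 0.00 ✓; |AW| = 16.00 ✓; ∠(PW, WA) = 90.00° ✓; |PW| = 13.90 ✓; bearing(P→H) − bearing(P→W) = 76.00° ✓; |PH| = 13.90 ✓; ∠(PH, HG) = 90.00° ✓; |HG| = 3.300 ✗.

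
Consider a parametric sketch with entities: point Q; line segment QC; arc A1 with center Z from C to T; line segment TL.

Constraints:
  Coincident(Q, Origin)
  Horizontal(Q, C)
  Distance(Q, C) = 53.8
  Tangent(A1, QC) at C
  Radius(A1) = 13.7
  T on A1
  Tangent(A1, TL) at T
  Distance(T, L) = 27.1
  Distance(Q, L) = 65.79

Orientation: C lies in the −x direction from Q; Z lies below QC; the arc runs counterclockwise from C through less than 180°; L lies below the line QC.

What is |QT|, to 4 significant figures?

68.46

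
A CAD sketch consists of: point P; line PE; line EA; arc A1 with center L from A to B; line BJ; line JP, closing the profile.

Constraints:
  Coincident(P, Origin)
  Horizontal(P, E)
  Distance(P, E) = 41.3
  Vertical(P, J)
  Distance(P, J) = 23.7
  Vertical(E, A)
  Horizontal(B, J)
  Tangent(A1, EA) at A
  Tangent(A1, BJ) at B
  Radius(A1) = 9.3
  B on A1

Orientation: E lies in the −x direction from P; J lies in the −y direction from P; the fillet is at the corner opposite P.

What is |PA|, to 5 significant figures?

43.738

P is at the origin; P and E share the same y with |PE| = 41.3 and E on the −x side, so E = (-41.300, 0.0000). PJ is vertical with |PJ| = 23.7 and J on the −y side, so J = (0.0000, -23.700). The virtual corner opposite P is at (-41.300, -23.700). Since A1 is tangent to EA there, LA ⟂ EA and the tangent condition forces LB to be normal to BJ, with radius 9.3, so the center L sits 9.3 in from both sides at L = (-32.000, -14.400). That places the tangent points at A = (-41.300, -14.400) on EA and B = (-32.000, -23.700) on BJ. Then |PA| = |A − P| = 43.738.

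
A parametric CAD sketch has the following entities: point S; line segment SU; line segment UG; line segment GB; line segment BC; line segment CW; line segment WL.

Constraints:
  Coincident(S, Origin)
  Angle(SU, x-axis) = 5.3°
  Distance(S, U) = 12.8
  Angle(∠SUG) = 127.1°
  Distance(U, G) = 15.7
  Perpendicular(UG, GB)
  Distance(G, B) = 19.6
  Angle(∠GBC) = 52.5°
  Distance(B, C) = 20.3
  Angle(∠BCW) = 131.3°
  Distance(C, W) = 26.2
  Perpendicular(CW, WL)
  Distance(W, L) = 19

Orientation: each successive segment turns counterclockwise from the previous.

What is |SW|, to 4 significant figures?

29.64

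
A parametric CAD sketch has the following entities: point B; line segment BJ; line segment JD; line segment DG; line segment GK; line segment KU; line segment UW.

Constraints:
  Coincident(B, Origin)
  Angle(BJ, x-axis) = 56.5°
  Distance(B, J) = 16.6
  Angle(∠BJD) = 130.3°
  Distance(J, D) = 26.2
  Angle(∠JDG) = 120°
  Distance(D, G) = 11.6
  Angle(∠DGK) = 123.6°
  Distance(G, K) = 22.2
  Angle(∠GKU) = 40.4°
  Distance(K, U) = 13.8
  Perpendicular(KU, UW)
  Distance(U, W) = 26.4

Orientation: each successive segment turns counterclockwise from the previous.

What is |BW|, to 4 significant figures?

55.20

B is at the origin; BJ runs at 56.5° with length 16.6, so J = (9.162, 13.84). ∠BJD = 130.3° gives JD at 106.2° from the x-axis; with |JD| = 26.2, D = (1.853, 39.00). ∠JDG = 120.0° gives DG at 166.2° from the x-axis; with |DG| = 11.6, G = (-9.413, 41.77). ∠DGK = 123.6° gives GK at -137.4° from the x-axis; with |GK| = 22.2, K = (-25.75, 26.74). ∠GKU = 40.4° gives KU at 2.200° from the x-axis; with |KU| = 13.8, U = (-11.96, 27.27). KU ⟂ UW, so UW runs at 92.20°; with |UW| = 26.4, W = (-12.98, 53.65). Then |BW| = |W − B| = 55.20.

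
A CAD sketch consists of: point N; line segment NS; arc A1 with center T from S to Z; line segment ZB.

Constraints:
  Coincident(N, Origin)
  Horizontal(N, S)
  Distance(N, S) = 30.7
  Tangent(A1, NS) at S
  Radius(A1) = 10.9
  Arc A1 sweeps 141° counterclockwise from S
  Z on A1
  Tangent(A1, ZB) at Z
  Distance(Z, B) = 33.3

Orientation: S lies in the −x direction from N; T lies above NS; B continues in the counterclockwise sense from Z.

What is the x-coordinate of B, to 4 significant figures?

-49.72

On A1, S sits at bearing -90° from T; a 141° counterclockwise sweep puts Z at bearing 51°, so Z = T + 10.9·(cos 51°, sin 51°) = (-23.84, 19.37). A1 meets ZB tangentially, so TZ is at right angles to ZB, so ZB runs along (−sin 51°, cos 51°); with |ZB| = 33.3, B = (-49.72, 40.33). So B.x = -49.72.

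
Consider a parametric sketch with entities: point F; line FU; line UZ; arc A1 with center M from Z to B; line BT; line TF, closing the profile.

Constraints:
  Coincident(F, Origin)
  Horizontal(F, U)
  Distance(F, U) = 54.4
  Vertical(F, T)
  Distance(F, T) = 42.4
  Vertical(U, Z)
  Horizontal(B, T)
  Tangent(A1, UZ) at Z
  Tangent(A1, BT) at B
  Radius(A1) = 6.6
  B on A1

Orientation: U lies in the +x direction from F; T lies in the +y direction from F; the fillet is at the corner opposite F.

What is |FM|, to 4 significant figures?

59.72

F is at the origin; F and U share the same y with |FU| = 54.4 and U on the +x side, so U = (54.40, 0.000). FT is vertical with |FT| = 42.4 and T on the +y side, so T = (0.000, 42.40). The virtual corner opposite F is at (54.40, 42.40). The tangent condition forces MZ to be normal to UZ and since A1 is tangent to BT there, MB ⟂ BT, with radius 6.6, so the center M sits 6.6 in from both sides at M = (47.80, 35.80). Then |FM| = |M − F| = 59.72.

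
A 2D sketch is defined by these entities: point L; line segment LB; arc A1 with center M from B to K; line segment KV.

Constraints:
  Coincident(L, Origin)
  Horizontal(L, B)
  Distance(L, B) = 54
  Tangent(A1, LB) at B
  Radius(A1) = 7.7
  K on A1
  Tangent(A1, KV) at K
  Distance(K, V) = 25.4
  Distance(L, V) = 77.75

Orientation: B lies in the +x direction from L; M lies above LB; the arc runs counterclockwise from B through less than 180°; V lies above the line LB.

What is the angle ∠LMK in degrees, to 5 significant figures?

142.09°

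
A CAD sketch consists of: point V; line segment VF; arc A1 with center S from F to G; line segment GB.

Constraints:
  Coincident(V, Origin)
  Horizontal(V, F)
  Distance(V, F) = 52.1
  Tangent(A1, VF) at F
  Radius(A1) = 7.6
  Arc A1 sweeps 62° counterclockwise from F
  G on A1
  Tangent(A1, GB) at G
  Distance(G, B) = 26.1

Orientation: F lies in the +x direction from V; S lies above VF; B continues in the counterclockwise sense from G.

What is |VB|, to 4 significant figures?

76.05

On A1, F sits at bearing -90° from S; a 62° counterclockwise sweep puts G at bearing -28°, so G = S + 7.6·(cos -28°, sin -28°) = (58.81, 4.032). Since A1 is tangent to GB there, SG ⟂ GB, so GB runs along (−sin -28°, cos -28°); with |GB| = 26.1, B = (71.06, 27.08). Then |VB| = |B − V| = 76.05.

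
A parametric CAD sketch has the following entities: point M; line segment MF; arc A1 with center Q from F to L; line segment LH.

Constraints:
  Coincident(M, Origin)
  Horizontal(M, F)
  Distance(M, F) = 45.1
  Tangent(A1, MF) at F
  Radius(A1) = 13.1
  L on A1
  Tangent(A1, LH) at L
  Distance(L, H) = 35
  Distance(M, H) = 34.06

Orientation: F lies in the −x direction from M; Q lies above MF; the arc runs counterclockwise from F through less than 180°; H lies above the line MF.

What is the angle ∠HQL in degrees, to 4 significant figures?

69.48°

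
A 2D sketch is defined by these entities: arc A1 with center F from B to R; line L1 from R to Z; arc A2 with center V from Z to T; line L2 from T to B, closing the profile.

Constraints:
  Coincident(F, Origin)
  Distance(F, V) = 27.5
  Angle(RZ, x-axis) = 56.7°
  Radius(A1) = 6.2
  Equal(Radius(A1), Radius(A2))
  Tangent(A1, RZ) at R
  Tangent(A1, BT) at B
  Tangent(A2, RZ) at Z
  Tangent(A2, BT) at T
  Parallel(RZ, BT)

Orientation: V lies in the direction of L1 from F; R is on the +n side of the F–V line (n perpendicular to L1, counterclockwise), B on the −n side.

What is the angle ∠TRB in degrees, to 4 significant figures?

65.73°

Tangency of A1 to both parallel lines with radius 6.2 puts R and B at F ± 6.2·n: R = (-5.182, 3.404), B = (5.182, -3.404). Equal radii place Z and T the same way about V: Z = V + 6.2·n = (9.916, 26.39), T = V − 6.2·n = (20.28, 19.58). Then cos ∠TRB = RT·RB / (|RT||RB|), giving 65.73°.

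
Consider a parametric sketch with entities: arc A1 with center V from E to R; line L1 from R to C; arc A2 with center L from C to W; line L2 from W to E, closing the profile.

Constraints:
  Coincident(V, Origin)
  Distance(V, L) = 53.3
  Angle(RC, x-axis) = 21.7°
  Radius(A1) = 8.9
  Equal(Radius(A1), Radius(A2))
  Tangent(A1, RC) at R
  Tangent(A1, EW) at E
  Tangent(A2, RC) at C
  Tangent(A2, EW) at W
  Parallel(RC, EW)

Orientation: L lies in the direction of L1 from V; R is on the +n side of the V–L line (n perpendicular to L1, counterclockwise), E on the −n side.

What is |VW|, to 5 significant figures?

54.038

The slot axis is L1's direction at 21.7°, so u = (cos 21.7°, sin 21.7°) = (0.92913, 0.36975) and n = (−sin 21.7°, cos 21.7°) = (-0.36975, 0.92913). V is at the origin and L lies 53.3 along u from V, so L = 53.3·u = (49.523, 19.708). Tangency of A1 to both parallel lines with radius 8.9 puts R and E at V ± 8.9·n: R = (-3.2907, 8.2693), E = (3.2907, -8.2693). Equal radii place C and W the same way about L: C = L + 8.9·n = (46.232, 27.977), W = L − 8.9·n = (52.814, 11.438). Then |VW| = |W − V| = 54.038.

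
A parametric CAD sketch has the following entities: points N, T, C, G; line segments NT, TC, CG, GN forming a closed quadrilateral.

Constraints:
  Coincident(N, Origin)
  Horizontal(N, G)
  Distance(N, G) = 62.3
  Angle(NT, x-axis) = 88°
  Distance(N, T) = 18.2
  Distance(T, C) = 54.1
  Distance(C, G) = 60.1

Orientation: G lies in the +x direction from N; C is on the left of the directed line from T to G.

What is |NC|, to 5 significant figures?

68.345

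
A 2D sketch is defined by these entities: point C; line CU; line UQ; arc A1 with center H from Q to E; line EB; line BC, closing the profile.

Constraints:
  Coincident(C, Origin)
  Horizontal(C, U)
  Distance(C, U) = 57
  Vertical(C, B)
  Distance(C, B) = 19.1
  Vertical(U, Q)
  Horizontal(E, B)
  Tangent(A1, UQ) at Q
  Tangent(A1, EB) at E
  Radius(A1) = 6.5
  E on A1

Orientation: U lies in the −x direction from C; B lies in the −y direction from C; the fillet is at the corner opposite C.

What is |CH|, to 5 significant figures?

52.048

CB is vertical with |CB| = 19.1 and B on the −y side, so B = (0.0000, -19.100). The virtual corner opposite C is at (-57.000, -19.100). Since A1 is tangent to UQ there, HQ ⟂ UQ and the tangent condition forces HE to be normal to EB, with radius 6.5, so the center H sits 6.5 in from both sides at H = (-50.500, -12.600). Then |CH| = |H − C| = 52.048.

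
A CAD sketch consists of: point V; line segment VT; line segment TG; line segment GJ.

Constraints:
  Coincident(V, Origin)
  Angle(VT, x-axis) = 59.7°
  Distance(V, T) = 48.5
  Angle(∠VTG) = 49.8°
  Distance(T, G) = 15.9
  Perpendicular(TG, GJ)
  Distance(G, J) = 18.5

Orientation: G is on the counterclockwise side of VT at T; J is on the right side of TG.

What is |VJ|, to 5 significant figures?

57.641

V is at the origin; VT runs at 59.7° with length 48.5, so T = 48.5·(cos 59.7°, sin 59.7°) = (24.470, 41.875). ∠VTG = 49.8°, so TG runs at 59.7° + (180° − 49.8°) = 189.90° from the x-axis; with |TG| = 15.9, G = T + 15.9·(cos 189.90°, sin 189.90°) = (8.8064, 39.141). TG ⟂ GJ; with |GJ| = 18.5 on the right of TG, J = G + 18.5·(-0.17193, 0.98511) = (5.6257, 57.366). Then |VJ| = |J − V| = 57.641.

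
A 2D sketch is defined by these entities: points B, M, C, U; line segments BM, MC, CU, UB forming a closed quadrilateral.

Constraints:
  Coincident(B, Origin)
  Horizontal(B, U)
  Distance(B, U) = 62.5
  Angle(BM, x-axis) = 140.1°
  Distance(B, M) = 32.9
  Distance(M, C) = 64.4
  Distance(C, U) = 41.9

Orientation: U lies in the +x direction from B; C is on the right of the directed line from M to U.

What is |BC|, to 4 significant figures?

31.52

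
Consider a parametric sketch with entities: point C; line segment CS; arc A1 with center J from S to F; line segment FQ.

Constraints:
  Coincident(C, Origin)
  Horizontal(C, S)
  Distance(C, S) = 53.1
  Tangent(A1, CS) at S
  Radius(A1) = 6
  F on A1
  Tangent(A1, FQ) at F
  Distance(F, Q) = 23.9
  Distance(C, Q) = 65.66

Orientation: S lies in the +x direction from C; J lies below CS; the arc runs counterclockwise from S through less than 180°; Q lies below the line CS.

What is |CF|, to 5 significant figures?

48.509

C is at the origin; C and S share the same y with |CS| = 53.1 and S on the +x side, so S = (53.100, 0.0000). The tangent condition forces JS to be normal to CS, so J = S + (0, -6) = (53.100, -6.0000). Since JF ⟂ FQ (tangency), |JQ| = √(6.0² + 23.9²) = 24.642 regardless of where F sits on A1. So Q lies on both circle(C, 65.66) and circle(J, 24.642); the below-CS intersection is Q = (58.369, -30.072). F is the foot of the tangent from Q: F = (47.728, -8.6715).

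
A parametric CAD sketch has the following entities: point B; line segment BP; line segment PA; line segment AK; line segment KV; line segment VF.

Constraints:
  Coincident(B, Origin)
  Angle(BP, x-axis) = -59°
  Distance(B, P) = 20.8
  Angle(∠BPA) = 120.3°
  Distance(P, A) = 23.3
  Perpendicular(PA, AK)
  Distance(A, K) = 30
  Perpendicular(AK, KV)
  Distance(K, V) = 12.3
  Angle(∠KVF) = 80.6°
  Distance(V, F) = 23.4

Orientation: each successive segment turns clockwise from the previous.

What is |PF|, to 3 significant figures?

16.4

B is at the origin; BP runs at -59.0° with length 20.8, so P = (10.7, -17.8). ∠BPA = 120.3° gives PA at -119° from the x-axis; with |PA| = 23.3, A = (-0.476, -38.3). PA ⟂ AK, so AK runs at 151°; with |AK| = 30.0, K = (-26.8, -23.9). The perpendicularity gives KV at right angles to AK, so KV runs at 61.3°; with |KV| = 12.3, V = (-20.9, -13.1). ∠KVF = 80.6° gives VF at -38.1° from the x-axis; with |VF| = 23.4, F = (-2.47, -27.5). Then |PF| = |F − P| = 16.4.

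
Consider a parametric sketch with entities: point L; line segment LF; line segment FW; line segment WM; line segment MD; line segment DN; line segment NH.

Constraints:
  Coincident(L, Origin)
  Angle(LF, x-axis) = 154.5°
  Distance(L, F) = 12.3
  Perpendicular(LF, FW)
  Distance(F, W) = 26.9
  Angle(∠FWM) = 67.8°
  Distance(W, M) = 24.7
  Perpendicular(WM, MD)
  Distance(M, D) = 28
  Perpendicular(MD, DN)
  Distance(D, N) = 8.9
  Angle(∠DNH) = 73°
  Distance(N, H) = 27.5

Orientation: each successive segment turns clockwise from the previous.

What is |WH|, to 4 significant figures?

23.90

L is at the origin; LF runs at 154.5° with length 12.3, so F = (-11.10, 5.295). The perpendicularity gives FW at right angles to LF, so FW runs at 64.50°; with |FW| = 26.9, W = (0.4789, 29.57). ∠FWM = 67.8° gives WM at -47.70° from the x-axis; with |WM| = 24.7, M = (17.10, 11.31). WM ⟂ MD, so MD runs at -137.7°; with |MD| = 28.0, D = (-3.607, -7.538). MD ⟂ DN, so DN runs at 132.3°; with |DN| = 8.9, N = (-9.597, -0.9557). ∠DNH = 73.0° gives NH at 25.30° from the x-axis; with |NH| = 27.5, H = (15.27, 10.80). Then |WH| = |H − W| = 23.90.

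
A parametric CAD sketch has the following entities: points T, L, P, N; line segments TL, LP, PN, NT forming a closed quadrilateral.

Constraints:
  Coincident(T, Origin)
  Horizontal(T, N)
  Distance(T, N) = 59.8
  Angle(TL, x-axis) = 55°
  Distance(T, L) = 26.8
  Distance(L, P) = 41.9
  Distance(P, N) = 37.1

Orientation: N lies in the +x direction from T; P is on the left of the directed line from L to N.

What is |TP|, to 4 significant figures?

65.79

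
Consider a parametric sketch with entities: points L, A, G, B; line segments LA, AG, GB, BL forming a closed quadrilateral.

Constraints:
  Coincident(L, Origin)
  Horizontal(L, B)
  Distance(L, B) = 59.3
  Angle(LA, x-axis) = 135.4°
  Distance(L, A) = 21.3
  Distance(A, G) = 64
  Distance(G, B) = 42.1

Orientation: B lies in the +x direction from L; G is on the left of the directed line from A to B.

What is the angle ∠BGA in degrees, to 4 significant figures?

88.94°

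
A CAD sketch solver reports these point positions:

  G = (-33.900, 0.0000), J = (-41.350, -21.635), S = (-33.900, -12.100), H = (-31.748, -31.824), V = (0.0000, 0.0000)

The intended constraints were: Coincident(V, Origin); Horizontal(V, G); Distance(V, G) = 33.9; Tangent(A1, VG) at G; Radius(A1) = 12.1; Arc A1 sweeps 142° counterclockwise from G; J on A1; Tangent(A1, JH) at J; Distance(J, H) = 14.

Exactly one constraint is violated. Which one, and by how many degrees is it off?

Tangent(A1, JH) at J — off by 8.70°.

V = (0.00, 0.00) ✓; V.y = 0.00, G.y = 0.00 ✓; |VG| = 33.90 ✓; ∠(SG, GV) = 90.00° ✓; |SG| = 12.10 ✓; bearing(S→J) − bearing(S→G) = 142.0° ✓; |SJ| = 12.10 ✓; ∠(SJ, JH) = 98.70° ✗; |JH| = 14.00 ✓.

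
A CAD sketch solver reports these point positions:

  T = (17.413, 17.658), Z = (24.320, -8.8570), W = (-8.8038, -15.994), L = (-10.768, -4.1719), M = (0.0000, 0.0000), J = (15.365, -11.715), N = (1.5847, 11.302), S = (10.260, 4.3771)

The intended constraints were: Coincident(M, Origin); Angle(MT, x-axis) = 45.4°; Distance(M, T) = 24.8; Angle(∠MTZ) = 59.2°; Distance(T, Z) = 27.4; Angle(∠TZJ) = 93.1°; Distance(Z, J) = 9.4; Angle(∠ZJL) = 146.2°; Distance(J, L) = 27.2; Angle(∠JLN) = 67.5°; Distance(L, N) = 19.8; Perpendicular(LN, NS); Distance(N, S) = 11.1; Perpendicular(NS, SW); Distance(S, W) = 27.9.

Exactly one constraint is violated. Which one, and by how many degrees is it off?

Perpendicular(NS, SW) — off by 4.50°.

M = (0.00, 0.00) ✓; MT at 45.40° ✓; |MT| = 24.80 ✓; ∠MTZ = 59.20° ✓; |TZ| = 27.40 ✓; ∠TZJ = 93.10° ✓; |ZJ| = 9.400 ✓; ∠ZJL = 146.2° ✓; |JL| = 27.20 ✓; ∠JLN = 67.50° ✓; |LN| = 19.80 ✓; ∠(LN, NS) = 90.00° ✓; |NS| = 11.10 ✓; ∠(NS, SW) = 94.50° ✗; |SW| = 27.90 ✓.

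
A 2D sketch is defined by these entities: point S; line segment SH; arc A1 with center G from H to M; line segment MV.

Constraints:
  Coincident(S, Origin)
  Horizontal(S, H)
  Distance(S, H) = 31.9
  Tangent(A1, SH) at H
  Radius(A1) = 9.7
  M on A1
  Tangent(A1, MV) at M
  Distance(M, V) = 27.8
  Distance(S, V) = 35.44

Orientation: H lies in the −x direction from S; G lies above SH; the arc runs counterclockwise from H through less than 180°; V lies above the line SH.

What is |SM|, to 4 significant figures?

23.65

S is at the origin; S and H share the same y with |SH| = 31.9 and H on the −x side, so H = (-31.90, 0.000). A1 meets SH tangentially, so GH is at right angles to SH, so G = H + (0, 9.7) = (-31.90, 9.700). Since GM ⟂ MV (tangency), |GV| = √(9.7² + 27.8²) = 29.44 regardless of where M sits on A1. So V lies on both circle(S, 35.44) and circle(G, 29.44); the above-SH intersection is V = (-13.57, 32.74). M is the foot of the tangent from V: M = (-22.74, 6.498).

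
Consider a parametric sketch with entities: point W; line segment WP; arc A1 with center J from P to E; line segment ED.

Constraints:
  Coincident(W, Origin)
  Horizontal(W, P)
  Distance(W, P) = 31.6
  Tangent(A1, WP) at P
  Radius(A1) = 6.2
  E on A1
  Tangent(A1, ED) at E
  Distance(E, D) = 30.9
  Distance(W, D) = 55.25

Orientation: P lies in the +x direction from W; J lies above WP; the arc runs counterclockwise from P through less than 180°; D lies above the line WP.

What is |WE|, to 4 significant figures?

38.12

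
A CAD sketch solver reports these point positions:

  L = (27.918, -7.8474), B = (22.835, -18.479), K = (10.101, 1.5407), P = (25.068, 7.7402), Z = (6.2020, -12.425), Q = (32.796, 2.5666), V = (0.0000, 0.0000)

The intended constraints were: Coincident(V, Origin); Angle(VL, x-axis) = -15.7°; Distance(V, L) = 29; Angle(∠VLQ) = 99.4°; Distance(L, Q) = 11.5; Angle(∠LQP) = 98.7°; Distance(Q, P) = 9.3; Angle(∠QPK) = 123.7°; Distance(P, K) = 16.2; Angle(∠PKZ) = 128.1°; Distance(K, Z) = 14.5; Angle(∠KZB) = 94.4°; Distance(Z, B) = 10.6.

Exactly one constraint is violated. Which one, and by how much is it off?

Distance(Z, B) = 10.6 — off by 7.10.

V = (0.00, 0.00) ✓; VL at -15.70° ✓; |VL| = 29.00 ✓; ∠VLQ = 99.40° ✓; |LQ| = 11.50 ✓; ∠LQP = 98.70° ✓; |QP| = 9.300 ✓; ∠QPK = 123.7° ✓; |PK| = 16.20 ✓; ∠PKZ = 128.1° ✓; |KZ| = 14.50 ✓; ∠KZB = 94.40° ✓; |ZB| = 17.70 ✗.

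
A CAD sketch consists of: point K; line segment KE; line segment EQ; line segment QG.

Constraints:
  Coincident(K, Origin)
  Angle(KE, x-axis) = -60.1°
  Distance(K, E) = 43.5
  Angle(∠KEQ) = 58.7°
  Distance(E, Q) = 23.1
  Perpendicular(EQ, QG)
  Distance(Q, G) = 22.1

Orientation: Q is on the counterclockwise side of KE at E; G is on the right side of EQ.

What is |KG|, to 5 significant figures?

59.271

K is at the origin; KE runs at -60.1° with length 43.5, so E = 43.5·(cos -60.1°, sin -60.1°) = (21.684, -37.710). ∠KEQ = 58.7°, so EQ runs at -60.1° + (180° − 58.7°) = 61.200° from the x-axis; with |EQ| = 23.1, Q = E + 23.1·(cos 61.200°, sin 61.200°) = (32.813, -17.467). EQ ⟂ QG; with |QG| = 22.1 on the right of EQ, G = Q + 22.1·(0.87631, -0.48175) = (52.179, -28.114). Then |KG| = |G − K| = 59.271.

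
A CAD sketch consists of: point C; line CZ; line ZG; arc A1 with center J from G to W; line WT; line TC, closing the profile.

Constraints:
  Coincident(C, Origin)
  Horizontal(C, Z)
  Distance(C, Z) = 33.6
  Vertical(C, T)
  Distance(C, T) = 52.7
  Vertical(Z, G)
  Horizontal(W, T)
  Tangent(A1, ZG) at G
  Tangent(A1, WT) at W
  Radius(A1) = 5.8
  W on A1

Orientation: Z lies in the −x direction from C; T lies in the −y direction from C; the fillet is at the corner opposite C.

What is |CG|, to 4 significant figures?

57.69

C is at the origin; C and Z share the same y with |CZ| = 33.6 and Z on the −x side, so Z = (-33.60, 0.000). CT is vertical with |CT| = 52.7 and T on the −y side, so T = (0.000, -52.70). The virtual corner opposite C is at (-33.60, -52.70). A1 meets ZG tangentially, so JG is at right angles to ZG and since A1 is tangent to WT there, JW ⟂ WT, with radius 5.8, so the center J sits 5.8 in from both sides at J = (-27.80, -46.90). That places the tangent points at G = (-33.60, -46.90) on ZG and W = (-27.80, -52.70) on WT. Then |CG| = |G − C| = 57.69.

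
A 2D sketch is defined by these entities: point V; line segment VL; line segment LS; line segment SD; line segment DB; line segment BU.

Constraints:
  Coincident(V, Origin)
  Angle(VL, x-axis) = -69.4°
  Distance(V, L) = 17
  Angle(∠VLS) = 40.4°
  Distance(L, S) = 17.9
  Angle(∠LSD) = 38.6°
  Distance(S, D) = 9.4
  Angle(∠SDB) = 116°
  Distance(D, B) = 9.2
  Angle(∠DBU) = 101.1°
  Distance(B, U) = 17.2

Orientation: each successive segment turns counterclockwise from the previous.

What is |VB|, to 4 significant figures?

14.05

∠LSD = 38.6° gives SD at -148.4° from the x-axis; with |SD| = 9.4, D = (4.038, -3.997). ∠SDB = 116.0° gives DB at -84.40° from the x-axis; with |DB| = 9.2, B = (4.936, -13.15). Then |VB| = |B − V| = 14.05.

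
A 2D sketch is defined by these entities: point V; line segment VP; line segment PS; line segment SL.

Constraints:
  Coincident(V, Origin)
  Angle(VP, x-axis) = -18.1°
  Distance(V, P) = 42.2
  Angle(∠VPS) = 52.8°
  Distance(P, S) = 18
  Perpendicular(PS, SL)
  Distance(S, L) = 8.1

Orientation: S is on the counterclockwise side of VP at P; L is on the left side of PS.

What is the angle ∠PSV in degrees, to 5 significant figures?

102.60°

V is at the origin; VP runs at -18.1° with length 42.2, so P = 42.2·(cos -18.1°, sin -18.1°) = (40.112, -13.111). ∠VPS = 52.8°, so PS runs at -18.1° + (180° − 52.8°) = 109.10° from the x-axis; with |PS| = 18.0, S = P + 18.0·(cos 109.10°, sin 109.10°) = (34.222, 3.8985). Then cos ∠PSV = SP·SV / (|SP||SV|), giving 102.60°.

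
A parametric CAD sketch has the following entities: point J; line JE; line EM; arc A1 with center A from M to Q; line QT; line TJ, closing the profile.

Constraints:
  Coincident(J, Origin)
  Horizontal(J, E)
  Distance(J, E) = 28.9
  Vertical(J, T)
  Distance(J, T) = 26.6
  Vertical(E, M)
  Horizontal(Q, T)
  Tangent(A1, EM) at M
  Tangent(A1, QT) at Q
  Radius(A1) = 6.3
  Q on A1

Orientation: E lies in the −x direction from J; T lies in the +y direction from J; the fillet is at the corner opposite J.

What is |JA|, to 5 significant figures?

30.378

J is at the origin; J and E share the same y with |JE| = 28.9 and E on the −x side, so E = (-28.900, 0.0000). J and T share the same x with |JT| = 26.6 and T on the +y side, so T = (0.0000, 26.600). The virtual corner opposite J is at (-28.900, 26.600). Tangency of A1 to EM means the radius AM is perpendicular to EM and tangency of A1 to QT means the radius AQ is perpendicular to QT, with radius 6.3, so the center A sits 6.3 in from both sides at A = (-22.600, 20.300). Then |JA| = |A − J| = 30.378.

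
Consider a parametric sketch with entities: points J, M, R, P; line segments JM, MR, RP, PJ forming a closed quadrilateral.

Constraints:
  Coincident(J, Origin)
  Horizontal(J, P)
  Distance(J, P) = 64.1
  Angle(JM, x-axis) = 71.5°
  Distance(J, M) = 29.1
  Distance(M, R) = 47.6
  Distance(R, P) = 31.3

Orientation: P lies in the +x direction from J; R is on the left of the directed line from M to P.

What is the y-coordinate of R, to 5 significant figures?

30.425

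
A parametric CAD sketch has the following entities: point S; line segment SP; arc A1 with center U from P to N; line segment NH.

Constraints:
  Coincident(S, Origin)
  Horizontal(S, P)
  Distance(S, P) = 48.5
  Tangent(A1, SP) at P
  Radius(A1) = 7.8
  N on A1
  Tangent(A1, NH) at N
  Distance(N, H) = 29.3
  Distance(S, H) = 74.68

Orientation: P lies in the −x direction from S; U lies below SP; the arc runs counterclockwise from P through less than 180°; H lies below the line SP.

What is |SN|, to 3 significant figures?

55.8

S is at the origin; SP is horizontal with |SP| = 48.5 and P on the −x side, so P = (-48.5, 0.00). Tangency of A1 to SP means the radius UP is perpendicular to SP, so U = P + (0, -7.8) = (-48.5, -7.80). Since UN ⟂ NH (tangency), |UH| = √(7.8² + 29.3²) = 30.3 regardless of where N sits on A1. So H lies on both circle(S, 74.68) and circle(U, 30.3); the below-SP intersection is H = (-67.9, -31.1). N is the foot of the tangent from H: N = (-55.6, -4.52).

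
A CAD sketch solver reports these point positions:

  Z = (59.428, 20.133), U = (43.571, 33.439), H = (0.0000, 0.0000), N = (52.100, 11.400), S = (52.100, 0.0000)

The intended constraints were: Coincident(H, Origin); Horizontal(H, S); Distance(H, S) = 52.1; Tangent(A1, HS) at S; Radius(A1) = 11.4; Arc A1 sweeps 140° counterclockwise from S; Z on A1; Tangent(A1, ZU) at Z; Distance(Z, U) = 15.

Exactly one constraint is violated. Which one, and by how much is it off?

Distance(Z, U) = 15 — off by 5.70.

H = (0.00, 0.00) ✓; H.y = 0.00, S.y = 0.00 ✓; |HS| = 52.10 ✓; ∠(NS, SH) = 90.00° ✓; |NS| = 11.40 ✓; bearing(N→Z) − bearing(N→S) = 140.0° ✓; |NZ| = 11.40 ✓; ∠(NZ, ZU) = 90.00° ✓; |ZU| = 20.70 ✗.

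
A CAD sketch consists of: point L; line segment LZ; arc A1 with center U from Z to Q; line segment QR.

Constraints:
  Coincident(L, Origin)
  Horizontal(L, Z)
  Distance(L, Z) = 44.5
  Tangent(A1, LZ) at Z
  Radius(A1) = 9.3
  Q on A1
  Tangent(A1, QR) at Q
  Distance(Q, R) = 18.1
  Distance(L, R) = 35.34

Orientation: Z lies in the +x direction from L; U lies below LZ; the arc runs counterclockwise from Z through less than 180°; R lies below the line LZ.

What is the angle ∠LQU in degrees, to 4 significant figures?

161.8°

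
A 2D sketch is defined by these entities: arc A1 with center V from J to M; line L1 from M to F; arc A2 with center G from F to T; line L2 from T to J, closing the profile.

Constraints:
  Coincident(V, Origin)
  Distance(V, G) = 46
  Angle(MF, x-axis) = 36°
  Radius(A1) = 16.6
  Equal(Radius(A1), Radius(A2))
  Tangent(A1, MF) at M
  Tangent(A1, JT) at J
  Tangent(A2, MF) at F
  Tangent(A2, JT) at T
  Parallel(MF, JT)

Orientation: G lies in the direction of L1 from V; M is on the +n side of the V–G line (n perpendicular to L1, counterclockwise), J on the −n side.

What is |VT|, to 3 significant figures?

48.9

The slot axis is L1's direction at 36.0°, so u = (cos 36.0°, sin 36.0°) = (0.809, 0.588) and n = (−sin 36.0°, cos 36.0°) = (-0.588, 0.809). V is at the origin and G lies 46.0 along u from V, so G = 46.0·u = (37.2, 27.0). Tangency of A1 to both parallel lines with radius 16.6 puts M and J at V ± 16.6·n: M = (-9.76, 13.4), J = (9.76, -13.4). Equal radii place F and T the same way about G: F = G + 16.6·n = (27.5, 40.5), T = G − 16.6·n = (47.0, 13.6). Then |VT| = |T − V| = 48.9.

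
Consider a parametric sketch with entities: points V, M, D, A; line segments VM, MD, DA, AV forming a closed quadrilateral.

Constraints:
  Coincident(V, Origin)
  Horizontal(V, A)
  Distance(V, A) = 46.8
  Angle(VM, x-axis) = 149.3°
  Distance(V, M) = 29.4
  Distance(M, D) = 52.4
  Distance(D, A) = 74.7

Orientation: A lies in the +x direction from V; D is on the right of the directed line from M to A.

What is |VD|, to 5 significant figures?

41.124

V is at the origin; VA is horizontal with |VA| = 46.8 and A in +x, so A = (46.8, 0). VM runs at 149.3° with |VM| = 29.4, so M = (-25.280, 15.010). D is determined by |MD| = 52.4 and |DA| = 74.7 together: it lies at the intersection of circle(M, 52.4) and circle(A, 74.7). With |MA| = 73.626, the foot of the radical line on MA is 17.565 from M and the perpendicular offset is √(52.4² − 17.565²) = 49.368. Taking the right-of-MA solution: D = (-18.148, -36.903).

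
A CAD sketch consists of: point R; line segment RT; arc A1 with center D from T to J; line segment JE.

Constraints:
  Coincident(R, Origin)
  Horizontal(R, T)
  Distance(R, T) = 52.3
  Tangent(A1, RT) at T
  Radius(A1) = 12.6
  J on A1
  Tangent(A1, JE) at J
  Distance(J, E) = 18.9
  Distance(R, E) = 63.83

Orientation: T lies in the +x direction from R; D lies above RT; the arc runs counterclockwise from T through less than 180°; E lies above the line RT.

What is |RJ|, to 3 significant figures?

65.9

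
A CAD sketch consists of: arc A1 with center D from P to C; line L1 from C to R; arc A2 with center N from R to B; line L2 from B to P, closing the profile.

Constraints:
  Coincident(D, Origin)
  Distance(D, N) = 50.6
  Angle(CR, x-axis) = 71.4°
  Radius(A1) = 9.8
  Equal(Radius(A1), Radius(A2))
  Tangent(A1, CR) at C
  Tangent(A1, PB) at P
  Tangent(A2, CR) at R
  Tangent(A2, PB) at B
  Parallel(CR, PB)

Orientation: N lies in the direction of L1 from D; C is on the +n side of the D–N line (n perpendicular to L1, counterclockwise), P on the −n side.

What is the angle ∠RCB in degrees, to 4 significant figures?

21.17°

The slot axis is L1's direction at 71.4°, so u = (cos 71.4°, sin 71.4°) = (0.3190, 0.9478) and n = (−sin 71.4°, cos 71.4°) = (-0.9478, 0.3190). D is at the origin and N lies 50.6 along u from D, so N = 50.6·u = (16.14, 47.96). Tangency of A1 to both parallel lines with radius 9.8 puts C and P at D ± 9.8·n: C = (-9.288, 3.126), P = (9.288, -3.126). Equal radii place R and B the same way about N: R = N + 9.8·n = (6.851, 51.08), B = N − 9.8·n = (25.43, 44.83). Then cos ∠RCB = CR·CB / (|CR||CB|), giving 21.17°.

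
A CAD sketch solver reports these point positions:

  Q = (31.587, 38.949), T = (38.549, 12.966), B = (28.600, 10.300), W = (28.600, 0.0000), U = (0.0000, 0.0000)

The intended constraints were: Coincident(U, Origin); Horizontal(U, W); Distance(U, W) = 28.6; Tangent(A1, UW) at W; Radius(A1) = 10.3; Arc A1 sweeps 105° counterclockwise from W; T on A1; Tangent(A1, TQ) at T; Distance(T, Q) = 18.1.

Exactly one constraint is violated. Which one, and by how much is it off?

Distance(T, Q) = 18.1 — off by 8.80.

U = (0.00, 0.00) ✓; U.y = 0.00, W.y = 0.00 ✓; |UW| = 28.60 ✓; ∠(BW, WU) = 90.00° ✓; |BW| = 10.30 ✓; bearing(B→T) − bearing(B→W) = 105.0° ✓; |BT| = 10.30 ✓; ∠(BT, TQ) = 90.00° ✓; |TQ| = 26.90 ✗.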